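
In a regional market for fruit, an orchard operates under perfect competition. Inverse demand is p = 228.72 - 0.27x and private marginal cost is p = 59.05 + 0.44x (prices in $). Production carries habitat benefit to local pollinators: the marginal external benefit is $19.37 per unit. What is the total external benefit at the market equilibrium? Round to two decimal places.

$4628.88

Market equilibrium (private): 59.05 + 0.44x = 228.72 - 0.27x → x_m = 238.9718.
Total external benefit = MEB × x_m = 19.37 × 238.9718 = 4628.8838.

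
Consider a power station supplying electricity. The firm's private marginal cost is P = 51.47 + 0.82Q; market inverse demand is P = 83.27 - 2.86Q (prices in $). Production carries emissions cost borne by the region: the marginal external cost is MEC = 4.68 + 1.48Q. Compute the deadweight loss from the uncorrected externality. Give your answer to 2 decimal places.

DWL = $29.57

Market equilibrium (private): 51.47 + 0.82Q = 83.27 - 2.86Q → Q_m = 8.6413.
Social marginal cost = private MC + MEC = 56.15 + 2.30Q.
Set SMC = demand: 56.15 + 2.30Q = 83.27 - 2.86Q → Q* = 5.2558.
The loss is the area between SMC and demand from Q* to Q_m; with linear curves that's a triangle of height MEC(Q_m).
DWL = ½ × 3.3855 × 17.4691 = 29.5708.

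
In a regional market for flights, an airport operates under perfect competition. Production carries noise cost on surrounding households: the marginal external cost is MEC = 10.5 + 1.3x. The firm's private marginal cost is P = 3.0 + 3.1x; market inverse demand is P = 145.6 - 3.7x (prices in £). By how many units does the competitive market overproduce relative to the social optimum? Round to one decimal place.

Market equilibrium (private): 3.0 + 3.1x = 145.6 - 3.7x → x_m = 20.9706.
Social marginal cost = private MC + MEC = 13.5 + 4.4x.
Set SMC = demand: 13.5 + 4.4x = 145.6 - 3.7x → x* = 16.3086.
Gap = |20.9706 − 16.3086| = 4.6620.

4.7 units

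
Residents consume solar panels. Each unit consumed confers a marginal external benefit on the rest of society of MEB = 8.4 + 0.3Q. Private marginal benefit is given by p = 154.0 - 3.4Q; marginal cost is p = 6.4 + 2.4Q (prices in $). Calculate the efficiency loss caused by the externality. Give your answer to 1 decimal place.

DWL = $23.4

Market equilibrium (private): 6.4 + 2.4Q = 154.0 - 3.4Q → Q_m = 25.4483.
Social marginal benefit = demand + MEB = 162.4 - 3.1Q.
Set SMB = MC: 162.4 - 3.1Q = 6.4 + 2.4Q → Q* = 28.3636.
Between Q* and Q_m the wedge SMB − MC runs linearly from 0 to MEB(Q_m), so the loss is a triangle.
DWL = ½ × 2.9153 × 16.0345 = 23.3727.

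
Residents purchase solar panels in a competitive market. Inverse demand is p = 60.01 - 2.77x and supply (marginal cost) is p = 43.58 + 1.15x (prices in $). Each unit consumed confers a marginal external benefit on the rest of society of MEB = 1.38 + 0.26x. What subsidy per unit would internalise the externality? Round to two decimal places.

Social marginal benefit = demand + MEB = 61.39 - 2.51x.
Set SMB = MC: 61.39 - 2.51x = 43.58 + 1.15x → x* = 4.8661.
The Pigouvian subsidy equals MEB at x*: 1.38 + 0.26×4.8661 = 2.6452.

subsidy = $2.65 per unit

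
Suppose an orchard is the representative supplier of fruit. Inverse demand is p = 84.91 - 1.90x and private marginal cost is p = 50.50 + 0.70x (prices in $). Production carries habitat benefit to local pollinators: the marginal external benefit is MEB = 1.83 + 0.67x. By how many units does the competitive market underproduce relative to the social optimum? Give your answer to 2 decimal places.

Market equilibrium (private): 50.50 + 0.70x = 84.91 - 1.90x → x_m = 13.2346.
Social marginal cost = private MC − MEB = 48.67 + 0.03x.
Set SMC = demand: 48.67 + 0.03x = 84.91 - 1.90x → x* = 18.7772.
Gap = |13.2346 − 18.7772| = 5.5426.

5.54 units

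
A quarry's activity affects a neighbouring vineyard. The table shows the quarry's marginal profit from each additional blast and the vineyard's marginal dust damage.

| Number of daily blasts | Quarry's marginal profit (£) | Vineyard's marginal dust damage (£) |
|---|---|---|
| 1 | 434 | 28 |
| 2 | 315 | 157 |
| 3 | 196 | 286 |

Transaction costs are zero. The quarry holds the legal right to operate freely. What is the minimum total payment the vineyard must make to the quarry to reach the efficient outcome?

Left alone the quarry would choose level 3 (marginal profit stays positive).
Efficient level: k* = 2 (marginal profit ≥ marginal dust damage through 2).
The vineyard must at least cover the quarry's forgone profit from cutting 3→2: 196 = 196.

£196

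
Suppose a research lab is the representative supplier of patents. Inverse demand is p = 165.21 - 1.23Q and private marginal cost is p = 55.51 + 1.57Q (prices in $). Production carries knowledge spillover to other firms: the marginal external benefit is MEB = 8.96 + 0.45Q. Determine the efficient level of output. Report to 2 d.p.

Q* = 50.49

Social marginal cost = private MC − MEB = 46.55 + 1.12Q.
Set SMC = demand: 46.55 + 1.12Q = 165.21 - 1.23Q → Q* = 50.4936.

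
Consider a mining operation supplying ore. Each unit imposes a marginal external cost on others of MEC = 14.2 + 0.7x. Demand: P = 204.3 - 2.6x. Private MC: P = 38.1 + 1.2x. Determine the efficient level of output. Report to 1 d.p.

Social marginal cost = private MC + MEC = 52.3 + 1.9x.
Set SMC = demand: 52.3 + 1.9x = 204.3 - 2.6x → x* = 33.7778.

x* = 33.8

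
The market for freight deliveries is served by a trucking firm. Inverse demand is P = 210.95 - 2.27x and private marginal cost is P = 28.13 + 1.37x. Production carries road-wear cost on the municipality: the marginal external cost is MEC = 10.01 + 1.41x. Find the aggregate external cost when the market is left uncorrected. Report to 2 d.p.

Market equilibrium (private): 28.13 + 1.37x = 210.95 - 2.27x → x_m = 50.2253.
Total external cost = ∫₀^{x_m} (10.01 + 1.41x) dx = 10.01×50.2253 + ½×1.41×50.2253² = 2281.1747.

2281.17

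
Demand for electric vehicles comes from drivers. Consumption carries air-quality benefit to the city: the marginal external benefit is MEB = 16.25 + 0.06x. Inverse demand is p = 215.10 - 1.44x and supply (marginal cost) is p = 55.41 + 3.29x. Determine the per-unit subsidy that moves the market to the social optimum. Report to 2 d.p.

Social marginal benefit = demand + MEB = 231.35 - 1.38x.
Set SMB = MC: 231.35 - 1.38x = 55.41 + 3.29x → x* = 37.6745.
The Pigouvian subsidy equals MEB at x*: 16.25 + 0.06×37.6745 = 18.5105.

subsidy = 18.51 per unit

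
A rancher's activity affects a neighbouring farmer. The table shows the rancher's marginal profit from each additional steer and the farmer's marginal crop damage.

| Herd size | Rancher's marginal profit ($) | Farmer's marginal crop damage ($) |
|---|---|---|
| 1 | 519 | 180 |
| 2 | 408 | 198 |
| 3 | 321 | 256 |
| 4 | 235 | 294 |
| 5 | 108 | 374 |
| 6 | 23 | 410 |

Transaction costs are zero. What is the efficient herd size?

3

Bargaining reaches the level where marginal profit last exceeds marginal crop damage.
That holds through level 3 (321 ≥ 256) but not at 4 (235 < 294).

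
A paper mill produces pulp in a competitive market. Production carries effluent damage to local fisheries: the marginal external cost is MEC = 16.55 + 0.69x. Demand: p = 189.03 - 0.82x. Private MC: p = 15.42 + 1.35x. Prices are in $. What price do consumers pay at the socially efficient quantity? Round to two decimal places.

Social marginal cost = private MC + MEC = 31.97 + 2.04x.
Set SMC = demand: 31.97 + 2.04x = 189.03 - 0.82x → x* = 54.9161.
Consumer price on the demand curve at x*: 189.03 − 0.82×54.9161 = 143.9988.

P = $144.00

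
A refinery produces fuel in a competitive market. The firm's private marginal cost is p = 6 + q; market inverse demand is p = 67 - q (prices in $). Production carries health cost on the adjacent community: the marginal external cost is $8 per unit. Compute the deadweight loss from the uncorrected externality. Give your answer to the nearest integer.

Market equilibrium (private): 6 + q = 67 - q → q_m = 30.5000.
Social marginal cost = private MC + MEC = 14 + q.
Set SMC = demand: 14 + q = 67 - q → q* = 26.5000.
The welfare-loss triangle has base |q_m − q*| and height MEC(q_m) (the vertical gap between SMC and demand is zero at q* and MEC at q_m).
DWL = ½ × 4.0000 × 8.0000 = 16.0000.

DWL = $16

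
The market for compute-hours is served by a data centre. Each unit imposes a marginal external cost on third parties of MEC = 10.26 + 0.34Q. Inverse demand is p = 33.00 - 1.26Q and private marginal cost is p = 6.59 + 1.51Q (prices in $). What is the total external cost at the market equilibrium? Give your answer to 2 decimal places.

Market equilibrium (private): 6.59 + 1.51Q = 33.00 - 1.26Q → Q_m = 9.5343.
Total external cost = ∫₀^{Q_m} (10.26 + 0.34Q) dQ = 10.26×9.5343 + ½×0.34×9.5343² = 113.2754.

$113.28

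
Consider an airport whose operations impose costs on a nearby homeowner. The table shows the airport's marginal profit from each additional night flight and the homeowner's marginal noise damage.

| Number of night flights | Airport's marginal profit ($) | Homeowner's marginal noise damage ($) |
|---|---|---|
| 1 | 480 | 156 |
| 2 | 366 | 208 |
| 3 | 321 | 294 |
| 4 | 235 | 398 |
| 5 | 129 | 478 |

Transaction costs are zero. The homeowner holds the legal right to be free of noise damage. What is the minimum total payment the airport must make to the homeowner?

$658

Efficient level: marginal profit ≥ marginal noise damage through level 3, so k* = 3.
With the homeowner holding the right, the airport must at least compensate total damage at k*: 156 + 208 + 294 = 658.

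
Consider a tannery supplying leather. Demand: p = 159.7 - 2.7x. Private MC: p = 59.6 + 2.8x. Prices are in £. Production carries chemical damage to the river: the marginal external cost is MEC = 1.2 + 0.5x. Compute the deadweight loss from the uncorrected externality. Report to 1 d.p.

DWL = £8.8

Market equilibrium (private): 59.6 + 2.8x = 159.7 - 2.7x → x_m = 18.2000.
Social marginal cost = private MC + MEC = 60.8 + 3.3x.
Set SMC = demand: 60.8 + 3.3x = 159.7 - 2.7x → x* = 16.4833.
Between x* and x_m the wedge SMC − demand runs linearly from 0 to MEC(x_m), so the loss is a triangle.
DWL = ½ × 1.7167 × 10.3000 = 8.8410.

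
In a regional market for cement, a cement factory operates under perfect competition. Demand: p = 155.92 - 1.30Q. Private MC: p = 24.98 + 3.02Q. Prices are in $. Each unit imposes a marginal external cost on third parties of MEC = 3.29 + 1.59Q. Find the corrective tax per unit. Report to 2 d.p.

tax = $37.63 per unit

Social marginal cost = private MC + MEC = 28.27 + 4.61Q.
Set SMC = demand: 28.27 + 4.61Q = 155.92 - 1.30Q → Q* = 21.5990.
The Pigouvian tax equals MEC at Q*: 3.29 + 1.59×21.5990 = 37.6324.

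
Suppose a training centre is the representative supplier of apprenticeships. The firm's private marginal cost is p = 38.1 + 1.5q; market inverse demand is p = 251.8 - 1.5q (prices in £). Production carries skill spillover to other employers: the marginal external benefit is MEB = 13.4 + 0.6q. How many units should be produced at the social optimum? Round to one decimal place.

Social marginal cost = private MC − MEB = 24.7 + 0.9q.
Set SMC = demand: 24.7 + 0.9q = 251.8 - 1.5q → q* = 94.6250.

q* = 94.6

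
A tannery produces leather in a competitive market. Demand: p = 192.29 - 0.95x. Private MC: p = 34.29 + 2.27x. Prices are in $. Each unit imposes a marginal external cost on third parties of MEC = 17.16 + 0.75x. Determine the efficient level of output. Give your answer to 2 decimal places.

x* = 35.48

Social marginal cost = private MC + MEC = 51.45 + 3.02x.
Set SMC = demand: 51.45 + 3.02x = 192.29 - 0.95x → x* = 35.4761.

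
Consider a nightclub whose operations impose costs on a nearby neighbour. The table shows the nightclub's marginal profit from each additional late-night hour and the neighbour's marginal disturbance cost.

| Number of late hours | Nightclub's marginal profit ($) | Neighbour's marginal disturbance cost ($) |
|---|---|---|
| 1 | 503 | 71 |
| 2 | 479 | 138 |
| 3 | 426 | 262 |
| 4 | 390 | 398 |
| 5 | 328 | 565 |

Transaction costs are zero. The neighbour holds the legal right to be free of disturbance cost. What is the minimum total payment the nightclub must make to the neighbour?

Efficient level: marginal profit ≥ marginal disturbance cost through level 3, so k* = 3.
With the neighbour holding the right, the nightclub must at least compensate total damage at k*: 71 + 138 + 262 = 471.

$471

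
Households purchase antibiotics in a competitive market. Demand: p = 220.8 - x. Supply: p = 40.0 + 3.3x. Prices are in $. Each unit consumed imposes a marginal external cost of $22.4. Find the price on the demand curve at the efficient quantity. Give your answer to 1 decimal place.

P = $184.0

Social marginal benefit = demand − MEC = 198.4 - x.
Set SMB = MC: 198.4 - x = 40.0 + 3.3x → x* = 36.8372.
Consumer price on the demand curve at x*: 220.8 − 1.0×36.8372 = 183.9628.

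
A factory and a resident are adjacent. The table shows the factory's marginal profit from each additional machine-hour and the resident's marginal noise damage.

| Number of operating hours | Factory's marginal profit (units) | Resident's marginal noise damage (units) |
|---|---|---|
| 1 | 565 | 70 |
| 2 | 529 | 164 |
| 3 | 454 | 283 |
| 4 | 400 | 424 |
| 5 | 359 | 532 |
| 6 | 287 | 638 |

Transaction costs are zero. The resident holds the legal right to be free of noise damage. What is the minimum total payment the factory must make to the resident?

Efficient level: marginal profit ≥ marginal noise damage through level 3, so k* = 3.
With the resident holding the right, the factory must at least compensate total damage at k*: 70 + 164 + 283 = 517.

517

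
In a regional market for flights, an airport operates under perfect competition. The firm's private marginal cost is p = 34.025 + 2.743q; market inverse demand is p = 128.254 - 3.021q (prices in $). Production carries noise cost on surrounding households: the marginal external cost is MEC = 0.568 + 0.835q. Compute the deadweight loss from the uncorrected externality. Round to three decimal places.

Market equilibrium (private): 34.025 + 2.743q = 128.254 - 3.021q → q_m = 16.3478.
Social marginal cost = private MC + MEC = 34.593 + 3.578q.
Set SMC = demand: 34.593 + 3.578q = 128.254 - 3.021q → q* = 14.1932.
Between q* and q_m the wedge SMC − demand runs linearly from 0 to MEC(q_m), so the loss is a triangle.
DWL = ½ × 2.1546 × 14.2185 = 15.3176.

DWL = $15.318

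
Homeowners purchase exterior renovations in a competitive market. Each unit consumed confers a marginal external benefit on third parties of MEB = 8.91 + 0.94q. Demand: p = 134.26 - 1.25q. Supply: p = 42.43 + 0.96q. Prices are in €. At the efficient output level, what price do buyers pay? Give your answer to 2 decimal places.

Social marginal benefit = demand + MEB = 143.17 - 0.31q.
Set SMB = MC: 143.17 - 0.31q = 42.43 + 0.96q → q* = 79.3228.
Consumer price on the demand curve at q*: 134.26 − 1.25×79.3228 = 35.1065.

P = €35.11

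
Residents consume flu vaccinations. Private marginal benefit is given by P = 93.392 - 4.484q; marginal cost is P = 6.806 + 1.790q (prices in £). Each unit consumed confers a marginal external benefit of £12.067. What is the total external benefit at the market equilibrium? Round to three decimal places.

£166.534

Market equilibrium (private): 6.806 + 1.790q = 93.392 - 4.484q → q_m = 13.8008.
Total external benefit = MEB × q_m = 12.067 × 13.8008 = 166.5343.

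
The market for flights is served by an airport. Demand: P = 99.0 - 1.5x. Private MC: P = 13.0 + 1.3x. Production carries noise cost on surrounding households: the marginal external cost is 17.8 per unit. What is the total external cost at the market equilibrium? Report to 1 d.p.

Market equilibrium (private): 13.0 + 1.3x = 99.0 - 1.5x → x_m = 30.7143.
Total external cost = MEC × x_m = 17.8 × 30.7143 = 546.7145.

546.7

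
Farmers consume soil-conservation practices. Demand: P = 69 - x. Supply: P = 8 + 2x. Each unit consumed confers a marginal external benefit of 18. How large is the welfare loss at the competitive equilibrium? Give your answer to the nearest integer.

DWL = 54

Market equilibrium (private): 8 + 2x = 69 - x → x_m = 20.3333.
Social marginal benefit = demand + MEB = 87 - x.
Set SMB = MC: 87 - x = 8 + 2x → x* = 26.3333.
Height of the DWL triangle at x_m is SMB(x_m) − MC(x_m) = MEB(x_m) = 18.0000.
DWL = ½ × 6.0000 × 18.0000 = 54.0000.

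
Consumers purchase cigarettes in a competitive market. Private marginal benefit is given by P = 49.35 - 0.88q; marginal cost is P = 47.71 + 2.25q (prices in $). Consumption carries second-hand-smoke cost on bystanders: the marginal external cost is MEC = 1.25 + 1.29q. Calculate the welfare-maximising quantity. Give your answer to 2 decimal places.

q* = 0.09

Social marginal benefit = demand − MEC = 48.10 - 2.17q.
Set SMB = MC: 48.10 - 2.17q = 47.71 + 2.25q → q* = 0.0882.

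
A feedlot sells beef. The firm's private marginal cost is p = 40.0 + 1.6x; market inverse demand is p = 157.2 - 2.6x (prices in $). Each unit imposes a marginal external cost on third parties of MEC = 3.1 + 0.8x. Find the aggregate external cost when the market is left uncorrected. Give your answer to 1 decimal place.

$398.0

Market equilibrium (private): 40.0 + 1.6x = 157.2 - 2.6x → x_m = 27.9048.
Total external cost = ∫₀^{x_m} (3.1 + 0.8x) dx = 3.1×27.9048 + ½×0.8×27.9048² = 397.9760.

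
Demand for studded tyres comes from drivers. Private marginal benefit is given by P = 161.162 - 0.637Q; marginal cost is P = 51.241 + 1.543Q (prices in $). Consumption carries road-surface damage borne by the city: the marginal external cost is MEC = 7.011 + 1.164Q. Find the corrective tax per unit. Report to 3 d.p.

Social marginal benefit = demand − MEC = 154.151 - 1.801Q.
Set SMB = MC: 154.151 - 1.801Q = 51.241 + 1.543Q → Q* = 30.7745.
The Pigouvian tax equals MEC at Q*: 7.011 + 1.164×30.7745 = 42.8325.

tax = $42.833 per unit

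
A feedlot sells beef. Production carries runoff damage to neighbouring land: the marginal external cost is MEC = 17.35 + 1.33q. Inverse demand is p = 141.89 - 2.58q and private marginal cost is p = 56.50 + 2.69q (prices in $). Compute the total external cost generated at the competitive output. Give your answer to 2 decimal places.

$455.71

Market equilibrium (private): 56.50 + 2.69q = 141.89 - 2.58q → q_m = 16.2030.
Total external cost = ∫₀^{q_m} (17.35 + 1.33q) dq = 17.35×16.2030 + ½×1.33×16.2030² = 455.7093.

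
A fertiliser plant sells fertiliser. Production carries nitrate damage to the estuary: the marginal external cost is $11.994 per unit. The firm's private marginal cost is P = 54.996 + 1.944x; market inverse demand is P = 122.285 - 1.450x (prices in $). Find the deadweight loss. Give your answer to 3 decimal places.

DWL = $21.193

Market equilibrium (private): 54.996 + 1.944x = 122.285 - 1.450x → x_m = 19.8259.
Social marginal cost = private MC + MEC = 66.990 + 1.944x.
Set SMC = demand: 66.990 + 1.944x = 122.285 - 1.450x → x* = 16.2920.
The welfare-loss triangle has base |x_m − x*| and height MEC(x_m) (the vertical gap between SMC and demand is zero at x* and MEC at x_m).
DWL = ½ × 3.5339 × 11.9940 = 21.1928.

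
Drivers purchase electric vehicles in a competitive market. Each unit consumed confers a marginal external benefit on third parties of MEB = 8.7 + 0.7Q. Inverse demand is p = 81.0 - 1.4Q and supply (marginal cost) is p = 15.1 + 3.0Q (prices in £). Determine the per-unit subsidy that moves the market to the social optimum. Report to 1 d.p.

subsidy = £22.8 per unit

Social marginal benefit = demand + MEB = 89.7 - 0.7Q.
Set SMB = MC: 89.7 - 0.7Q = 15.1 + 3.0Q → Q* = 20.1622.
The Pigouvian subsidy equals MEB at Q*: 8.7 + 0.7×20.1622 = 22.8135.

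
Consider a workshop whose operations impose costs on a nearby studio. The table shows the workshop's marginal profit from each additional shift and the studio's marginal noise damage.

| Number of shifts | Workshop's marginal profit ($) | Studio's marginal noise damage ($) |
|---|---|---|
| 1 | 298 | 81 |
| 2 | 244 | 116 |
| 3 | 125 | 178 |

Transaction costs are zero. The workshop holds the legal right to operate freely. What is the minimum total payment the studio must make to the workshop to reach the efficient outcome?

$125

Left alone the workshop would choose level 3 (marginal profit stays positive).
Efficient level: k* = 2 (marginal profit ≥ marginal noise damage through 2).
The studio must at least cover the workshop's forgone profit from cutting 3→2: 125 = 125.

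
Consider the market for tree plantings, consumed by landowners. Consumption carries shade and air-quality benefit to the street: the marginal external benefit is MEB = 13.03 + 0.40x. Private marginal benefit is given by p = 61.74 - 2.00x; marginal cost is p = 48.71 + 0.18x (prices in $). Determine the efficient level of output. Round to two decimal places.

x* = 14.64

Social marginal benefit = demand + MEB = 74.77 - 1.60x.
Set SMB = MC: 74.77 - 1.60x = 48.71 + 0.18x → x* = 14.6404.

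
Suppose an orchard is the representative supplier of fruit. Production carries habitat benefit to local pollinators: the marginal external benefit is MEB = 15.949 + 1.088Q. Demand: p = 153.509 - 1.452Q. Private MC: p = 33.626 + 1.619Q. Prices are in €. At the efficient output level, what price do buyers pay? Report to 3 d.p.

Social marginal cost = private MC − MEB = 17.677 + 0.531Q.
Set SMC = demand: 17.677 + 0.531Q = 153.509 - 1.452Q → Q* = 68.4982.
Consumer price on the demand curve at Q*: 153.509 − 1.452×68.4982 = 54.0496.

P = €54.050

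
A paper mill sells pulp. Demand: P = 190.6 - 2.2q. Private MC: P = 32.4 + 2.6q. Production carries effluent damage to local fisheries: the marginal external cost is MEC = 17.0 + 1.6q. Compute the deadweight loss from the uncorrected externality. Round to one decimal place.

Market equilibrium (private): 32.4 + 2.6q = 190.6 - 2.2q → q_m = 32.9583.
Social marginal cost = private MC + MEC = 49.4 + 4.2q.
Set SMC = demand: 49.4 + 4.2q = 190.6 - 2.2q → q* = 22.0625.
Between q* and q_m the wedge SMC − demand runs linearly from 0 to MEC(q_m), so the loss is a triangle.
DWL = ½ × 10.8958 × 69.7333 = 379.9000.

DWL = 379.9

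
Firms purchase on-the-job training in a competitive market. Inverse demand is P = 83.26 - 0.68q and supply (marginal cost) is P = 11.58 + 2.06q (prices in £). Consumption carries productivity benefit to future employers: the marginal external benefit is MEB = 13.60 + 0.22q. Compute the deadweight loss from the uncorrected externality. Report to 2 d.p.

DWL = £74.33

Market equilibrium (private): 11.58 + 2.06q = 83.26 - 0.68q → q_m = 26.1606.
Social marginal benefit = demand + MEB = 96.86 - 0.46q.
Set SMB = MC: 96.86 - 0.46q = 11.58 + 2.06q → q* = 33.8413.
The welfare-loss triangle has base |q_m − q*| and height MEB(q_m) (the vertical gap between SMB and MC is zero at q* and MEB at q_m).
DWL = ½ × 7.6807 × 19.3553 = 74.3311.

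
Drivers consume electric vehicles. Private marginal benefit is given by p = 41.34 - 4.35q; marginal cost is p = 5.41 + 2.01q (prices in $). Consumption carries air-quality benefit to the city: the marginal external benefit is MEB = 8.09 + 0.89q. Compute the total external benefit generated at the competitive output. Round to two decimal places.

Market equilibrium (private): 5.41 + 2.01q = 41.34 - 4.35q → q_m = 5.6494.
Total external benefit = ∫₀^{q_m} (8.09 + 0.89q) dq = 8.09×5.6494 + ½×0.89×5.6494² = 59.9061.

$59.91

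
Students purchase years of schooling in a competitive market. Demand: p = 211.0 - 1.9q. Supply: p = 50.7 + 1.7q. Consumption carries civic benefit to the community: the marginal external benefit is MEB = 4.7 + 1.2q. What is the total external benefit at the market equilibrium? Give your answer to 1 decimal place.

Market equilibrium (private): 50.7 + 1.7q = 211.0 - 1.9q → q_m = 44.5278.
Total external benefit = ∫₀^{q_m} (4.7 + 1.2q) dq = 4.7×44.5278 + ½×1.2×44.5278² = 1398.9156.

1398.9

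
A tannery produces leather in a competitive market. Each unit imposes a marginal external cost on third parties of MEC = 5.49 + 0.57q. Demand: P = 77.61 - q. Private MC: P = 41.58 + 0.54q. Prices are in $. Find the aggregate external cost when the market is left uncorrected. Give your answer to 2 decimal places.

$284.45

Market equilibrium (private): 41.58 + 0.54q = 77.61 - q → q_m = 23.3961.
Total external cost = ∫₀^{q_m} (5.49 + 0.57q) dq = 5.49×23.3961 + ½×0.57×23.3961² = 284.4472.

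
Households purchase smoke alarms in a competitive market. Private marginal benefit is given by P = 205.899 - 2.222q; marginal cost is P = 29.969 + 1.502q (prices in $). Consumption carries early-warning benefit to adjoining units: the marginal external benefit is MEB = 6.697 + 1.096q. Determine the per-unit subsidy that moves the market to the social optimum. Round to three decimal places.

subsidy = $82.861 per unit

Social marginal benefit = demand + MEB = 212.596 - 1.126q.
Set SMB = MC: 212.596 - 1.126q = 29.969 + 1.502q → q* = 69.4928.
The Pigouvian subsidy equals MEB at q*: 6.697 + 1.096×69.4928 = 82.8611.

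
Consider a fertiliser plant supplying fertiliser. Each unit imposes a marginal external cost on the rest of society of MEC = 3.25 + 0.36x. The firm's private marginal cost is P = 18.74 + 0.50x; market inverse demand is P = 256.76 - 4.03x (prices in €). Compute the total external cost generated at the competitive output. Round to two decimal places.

€667.70

Market equilibrium (private): 18.74 + 0.50x = 256.76 - 4.03x → x_m = 52.5430.
Total external cost = ∫₀^{x_m} (3.25 + 0.36x) dx = 3.25×52.5430 + ½×0.36×52.5430² = 667.7028.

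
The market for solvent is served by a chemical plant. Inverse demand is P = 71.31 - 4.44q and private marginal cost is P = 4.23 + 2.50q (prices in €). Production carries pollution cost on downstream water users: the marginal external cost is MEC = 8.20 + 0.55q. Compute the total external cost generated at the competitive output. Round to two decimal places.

Market equilibrium (private): 4.23 + 2.50q = 71.31 - 4.44q → q_m = 9.6657.
Total external cost = ∫₀^{q_m} (8.20 + 0.55q) dq = 8.20×9.6657 + ½×0.55×9.6657² = 104.9508.

€104.95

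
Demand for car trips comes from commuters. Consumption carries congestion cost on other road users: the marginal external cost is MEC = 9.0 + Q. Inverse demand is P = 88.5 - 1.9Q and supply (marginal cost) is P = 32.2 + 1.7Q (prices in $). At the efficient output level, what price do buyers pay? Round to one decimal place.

P = $69.0

Social marginal benefit = demand − MEC = 79.5 - 2.9Q.
Set SMB = MC: 79.5 - 2.9Q = 32.2 + 1.7Q → Q* = 10.2826.
Consumer price on the demand curve at Q*: 88.5 − 1.9×10.2826 = 68.9631.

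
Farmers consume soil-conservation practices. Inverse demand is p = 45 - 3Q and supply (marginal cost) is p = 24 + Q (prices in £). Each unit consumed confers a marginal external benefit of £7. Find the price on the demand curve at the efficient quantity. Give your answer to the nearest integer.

Social marginal benefit = demand + MEB = 52 - 3Q.
Set SMB = MC: 52 - 3Q = 24 + Q → Q* = 7.0000.
Consumer price on the demand curve at Q*: 45 − 3×7.0000 = 24.0000.

P = £24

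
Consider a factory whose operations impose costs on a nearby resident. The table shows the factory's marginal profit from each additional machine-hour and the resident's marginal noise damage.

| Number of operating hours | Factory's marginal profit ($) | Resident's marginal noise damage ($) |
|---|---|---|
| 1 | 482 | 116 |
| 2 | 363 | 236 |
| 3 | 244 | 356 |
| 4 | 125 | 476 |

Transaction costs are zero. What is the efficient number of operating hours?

Bargaining reaches the level where marginal profit last exceeds marginal noise damage.
That holds through level 2 (363 ≥ 236) but not at 3 (244 < 356).

2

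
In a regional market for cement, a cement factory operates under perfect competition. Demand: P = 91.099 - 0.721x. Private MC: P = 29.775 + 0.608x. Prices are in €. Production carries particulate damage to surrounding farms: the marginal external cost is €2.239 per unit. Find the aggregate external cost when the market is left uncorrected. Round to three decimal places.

Market equilibrium (private): 29.775 + 0.608x = 91.099 - 0.721x → x_m = 46.1430.
Total external cost = MEC × x_m = 2.239 × 46.1430 = 103.3142.

€103.314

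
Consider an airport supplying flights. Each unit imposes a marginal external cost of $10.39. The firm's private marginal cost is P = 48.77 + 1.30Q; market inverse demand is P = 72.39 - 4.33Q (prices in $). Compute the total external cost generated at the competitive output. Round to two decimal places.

$43.59

Market equilibrium (private): 48.77 + 1.30Q = 72.39 - 4.33Q → Q_m = 4.1954.
Total external cost = MEC × Q_m = 10.39 × 4.1954 = 43.5902.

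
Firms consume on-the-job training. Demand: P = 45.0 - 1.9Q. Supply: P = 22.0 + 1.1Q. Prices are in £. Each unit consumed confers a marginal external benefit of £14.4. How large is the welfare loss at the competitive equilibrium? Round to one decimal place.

DWL = £34.6

Market equilibrium (private): 22.0 + 1.1Q = 45.0 - 1.9Q → Q_m = 7.6667.
Social marginal benefit = demand + MEB = 59.4 - 1.9Q.
Set SMB = MC: 59.4 - 1.9Q = 22.0 + 1.1Q → Q* = 12.4667.
The loss is the area between SMB and MC from Q* to Q_m; with linear curves that's a triangle of height MEB(Q_m).
DWL = ½ × 4.8000 × 14.4000 = 34.5600.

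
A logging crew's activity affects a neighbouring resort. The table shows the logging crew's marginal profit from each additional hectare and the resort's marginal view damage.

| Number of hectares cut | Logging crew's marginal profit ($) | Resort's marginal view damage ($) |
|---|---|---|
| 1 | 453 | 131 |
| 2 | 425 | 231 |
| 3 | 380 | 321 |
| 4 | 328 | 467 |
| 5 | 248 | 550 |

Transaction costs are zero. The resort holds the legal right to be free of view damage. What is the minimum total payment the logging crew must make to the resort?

$683

Efficient level: marginal profit ≥ marginal view damage through level 3, so k* = 3.
With the resort holding the right, the logging crew must at least compensate total damage at k*: 131 + 231 + 321 = 683.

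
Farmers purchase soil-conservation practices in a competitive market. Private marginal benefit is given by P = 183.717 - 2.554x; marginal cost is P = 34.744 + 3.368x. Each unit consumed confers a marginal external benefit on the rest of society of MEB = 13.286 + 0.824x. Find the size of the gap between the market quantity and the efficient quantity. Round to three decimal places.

Market equilibrium (private): 34.744 + 3.368x = 183.717 - 2.554x → x_m = 25.1559.
Social marginal benefit = demand + MEB = 197.003 - 1.730x.
Set SMB = MC: 197.003 - 1.730x = 34.744 + 3.368x → x* = 31.8280.
Gap = |25.1559 − 31.8280| = 6.6721.

6.672 units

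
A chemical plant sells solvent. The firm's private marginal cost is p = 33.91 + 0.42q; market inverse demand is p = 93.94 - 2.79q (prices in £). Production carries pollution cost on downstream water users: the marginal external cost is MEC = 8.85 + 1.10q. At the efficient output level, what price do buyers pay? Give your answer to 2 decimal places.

Social marginal cost = private MC + MEC = 42.76 + 1.52q.
Set SMC = demand: 42.76 + 1.52q = 93.94 - 2.79q → q* = 11.8747.
Consumer price on the demand curve at q*: 93.94 − 2.79×11.8747 = 60.8096.

P = £60.81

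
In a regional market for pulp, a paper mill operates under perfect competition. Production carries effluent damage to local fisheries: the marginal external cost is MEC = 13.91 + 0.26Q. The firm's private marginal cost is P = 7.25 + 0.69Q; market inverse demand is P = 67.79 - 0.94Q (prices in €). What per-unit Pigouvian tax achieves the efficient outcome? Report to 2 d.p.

tax = €20.32 per unit

Social marginal cost = private MC + MEC = 21.16 + 0.95Q.
Set SMC = demand: 21.16 + 0.95Q = 67.79 - 0.94Q → Q* = 24.6720.
The Pigouvian tax equals MEC at Q*: 13.91 + 0.26×24.6720 = 20.3247.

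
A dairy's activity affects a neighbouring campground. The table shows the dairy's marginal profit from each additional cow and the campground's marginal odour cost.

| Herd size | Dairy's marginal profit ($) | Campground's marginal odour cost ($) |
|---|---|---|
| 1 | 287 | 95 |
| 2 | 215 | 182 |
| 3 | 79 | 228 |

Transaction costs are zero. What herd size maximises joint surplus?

2

Bargaining reaches the level where marginal profit last exceeds marginal odour cost.
That holds through level 2 (215 ≥ 182) but not at 3 (79 < 228).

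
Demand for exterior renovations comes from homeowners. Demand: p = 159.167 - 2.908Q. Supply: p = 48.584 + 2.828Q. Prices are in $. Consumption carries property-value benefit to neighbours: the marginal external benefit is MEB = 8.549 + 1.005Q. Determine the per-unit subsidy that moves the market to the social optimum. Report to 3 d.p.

Social marginal benefit = demand + MEB = 167.716 - 1.903Q.
Set SMB = MC: 167.716 - 1.903Q = 48.584 + 2.828Q → Q* = 25.1811.
The Pigouvian subsidy equals MEB at Q*: 8.549 + 1.005×25.1811 = 33.8560.

subsidy = $33.856 per unit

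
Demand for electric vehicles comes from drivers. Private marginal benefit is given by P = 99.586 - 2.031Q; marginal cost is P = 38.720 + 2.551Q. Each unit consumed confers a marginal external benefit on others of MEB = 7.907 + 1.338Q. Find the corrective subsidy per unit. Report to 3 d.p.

subsidy = 36.273 per unit

Social marginal benefit = demand + MEB = 107.493 - 0.693Q.
Set SMB = MC: 107.493 - 0.693Q = 38.720 + 2.551Q → Q* = 21.2001.
The Pigouvian subsidy equals MEB at Q*: 7.907 + 1.338×21.2001 = 36.2727.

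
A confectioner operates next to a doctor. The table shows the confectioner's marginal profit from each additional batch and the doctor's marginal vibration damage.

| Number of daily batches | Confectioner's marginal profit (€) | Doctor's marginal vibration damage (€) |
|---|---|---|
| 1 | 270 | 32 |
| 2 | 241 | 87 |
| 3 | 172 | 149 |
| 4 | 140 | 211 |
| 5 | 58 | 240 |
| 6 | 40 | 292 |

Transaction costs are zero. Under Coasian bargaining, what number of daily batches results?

3

Bargaining reaches the level where marginal profit last exceeds marginal vibration damage.
That holds through level 3 (172 ≥ 149) but not at 4 (140 < 211).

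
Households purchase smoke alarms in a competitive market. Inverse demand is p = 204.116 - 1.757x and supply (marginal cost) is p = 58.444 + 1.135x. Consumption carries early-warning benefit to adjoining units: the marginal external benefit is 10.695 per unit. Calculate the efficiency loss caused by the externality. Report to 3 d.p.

Market equilibrium (private): 58.444 + 1.135x = 204.116 - 1.757x → x_m = 50.3707.
Social marginal benefit = demand + MEB = 214.811 - 1.757x.
Set SMB = MC: 214.811 - 1.757x = 58.444 + 1.135x → x* = 54.0688.
Height of the DWL triangle at x_m is SMB(x_m) − MC(x_m) = MEB(x_m) = 10.6950.
DWL = ½ × 3.6981 × 10.6950 = 19.7756.

DWL = 19.776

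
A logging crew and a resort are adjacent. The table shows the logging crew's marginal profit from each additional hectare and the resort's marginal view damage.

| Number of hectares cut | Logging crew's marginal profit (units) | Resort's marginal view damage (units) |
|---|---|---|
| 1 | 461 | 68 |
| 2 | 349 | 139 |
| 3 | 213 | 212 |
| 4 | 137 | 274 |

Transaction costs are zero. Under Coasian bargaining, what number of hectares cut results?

3

Bargaining reaches the level where marginal profit last exceeds marginal view damage.
That holds through level 3 (213 ≥ 212) but not at 4 (137 < 274).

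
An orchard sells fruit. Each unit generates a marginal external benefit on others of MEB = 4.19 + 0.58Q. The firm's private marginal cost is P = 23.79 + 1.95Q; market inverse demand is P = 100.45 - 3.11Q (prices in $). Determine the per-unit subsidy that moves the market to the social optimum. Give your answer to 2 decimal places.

subsidy = $14.66 per unit

Social marginal cost = private MC − MEB = 19.60 + 1.37Q.
Set SMC = demand: 19.60 + 1.37Q = 100.45 - 3.11Q → Q* = 18.0469.
The Pigouvian subsidy equals MEB at Q*: 4.19 + 0.58×18.0469 = 14.6572.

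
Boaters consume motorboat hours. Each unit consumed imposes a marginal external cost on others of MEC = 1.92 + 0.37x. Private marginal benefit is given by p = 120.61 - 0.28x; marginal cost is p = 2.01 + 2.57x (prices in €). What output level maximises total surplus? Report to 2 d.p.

Social marginal benefit = demand − MEC = 118.69 - 0.65x.
Set SMB = MC: 118.69 - 0.65x = 2.01 + 2.57x → x* = 36.2360.

x* = 36.24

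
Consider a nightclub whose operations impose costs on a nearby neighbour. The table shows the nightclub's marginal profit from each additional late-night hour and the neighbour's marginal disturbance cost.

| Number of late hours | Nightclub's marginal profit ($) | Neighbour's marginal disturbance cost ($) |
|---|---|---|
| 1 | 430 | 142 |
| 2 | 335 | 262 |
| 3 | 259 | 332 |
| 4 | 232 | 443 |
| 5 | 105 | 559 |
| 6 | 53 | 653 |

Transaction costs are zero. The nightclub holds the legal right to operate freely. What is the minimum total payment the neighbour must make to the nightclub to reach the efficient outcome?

$649

Left alone the nightclub would choose level 6 (marginal profit stays positive).
Efficient level: k* = 2 (marginal profit ≥ marginal disturbance cost through 2).
The neighbour must at least cover the nightclub's forgone profit from cutting 6→2: 259 + 232 + 105 + 53 = 649.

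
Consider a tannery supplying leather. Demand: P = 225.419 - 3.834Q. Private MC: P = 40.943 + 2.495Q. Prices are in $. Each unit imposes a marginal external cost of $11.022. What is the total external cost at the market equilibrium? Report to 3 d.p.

$321.266

Market equilibrium (private): 40.943 + 2.495Q = 225.419 - 3.834Q → Q_m = 29.1477.
Total external cost = MEC × Q_m = 11.022 × 29.1477 = 321.2659.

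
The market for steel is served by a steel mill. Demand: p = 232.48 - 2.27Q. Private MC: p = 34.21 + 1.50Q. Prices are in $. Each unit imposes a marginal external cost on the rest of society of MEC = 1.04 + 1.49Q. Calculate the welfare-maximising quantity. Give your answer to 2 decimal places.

Social marginal cost = private MC + MEC = 35.25 + 2.99Q.
Set SMC = demand: 35.25 + 2.99Q = 232.48 - 2.27Q → Q* = 37.4962.

Q* = 37.50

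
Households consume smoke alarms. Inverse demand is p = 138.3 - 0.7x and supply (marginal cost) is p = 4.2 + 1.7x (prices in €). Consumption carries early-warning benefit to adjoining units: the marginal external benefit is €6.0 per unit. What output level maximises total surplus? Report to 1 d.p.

x* = 58.4

Social marginal benefit = demand + MEB = 144.3 - 0.7x.
Set SMB = MC: 144.3 - 0.7x = 4.2 + 1.7x → x* = 58.3750.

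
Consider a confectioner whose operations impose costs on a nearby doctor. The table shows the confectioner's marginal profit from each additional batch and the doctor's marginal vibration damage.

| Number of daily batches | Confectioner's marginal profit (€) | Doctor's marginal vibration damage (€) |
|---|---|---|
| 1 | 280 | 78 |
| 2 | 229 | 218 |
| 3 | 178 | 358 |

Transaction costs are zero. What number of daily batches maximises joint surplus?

2

Bargaining reaches the level where marginal profit last exceeds marginal vibration damage.
That holds through level 2 (229 ≥ 218) but not at 3 (178 < 358).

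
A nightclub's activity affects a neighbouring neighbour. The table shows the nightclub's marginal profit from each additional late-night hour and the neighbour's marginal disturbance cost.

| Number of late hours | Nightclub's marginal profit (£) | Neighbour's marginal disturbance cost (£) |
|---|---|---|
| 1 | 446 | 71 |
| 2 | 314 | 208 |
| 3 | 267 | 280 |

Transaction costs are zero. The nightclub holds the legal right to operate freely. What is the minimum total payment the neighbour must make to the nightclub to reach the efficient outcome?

Left alone the nightclub would choose level 3 (marginal profit stays positive).
Efficient level: k* = 2 (marginal profit ≥ marginal disturbance cost through 2).
The neighbour must at least cover the nightclub's forgone profit from cutting 3→2: 267 = 267.

£267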